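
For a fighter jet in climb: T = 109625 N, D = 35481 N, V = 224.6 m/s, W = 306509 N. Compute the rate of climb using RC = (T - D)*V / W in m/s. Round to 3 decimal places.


Step 1: Excess thrust = T - D = 109625 - 35481 = 74144 N
Step 2: Excess power = 74144 * 224.6 = 16652742.4 W
Step 3: RC = 16652742.4 / 306509 = 54.330 m/s

54.330


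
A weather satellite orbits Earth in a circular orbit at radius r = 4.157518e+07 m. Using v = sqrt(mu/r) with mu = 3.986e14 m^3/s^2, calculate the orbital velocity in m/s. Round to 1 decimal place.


Step 1: mu / r = 3.986e14 / 4.157518e+07 = 9587450.9744
Step 2: v = sqrt(9587450.9744) = 3096.4 m/s

3096.4


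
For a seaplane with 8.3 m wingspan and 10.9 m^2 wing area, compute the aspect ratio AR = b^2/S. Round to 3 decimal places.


Step 1: b^2 = 8.3^2 = 68.89
Step 2: AR = 68.89 / 10.9 = 6.320

6.320


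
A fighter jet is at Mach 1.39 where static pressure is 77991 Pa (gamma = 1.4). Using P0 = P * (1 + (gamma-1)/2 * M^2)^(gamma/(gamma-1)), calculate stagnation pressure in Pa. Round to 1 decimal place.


Step 1: (gamma-1)/2 * M^2 = 0.2 * 1.9321 = 0.38642
Step 2: 1 + 0.38642 = 1.38642
Step 3: Exponent gamma/(gamma-1) = 3.5
Step 4: P0 = 77991 * 1.38642^3.5 = 244723.9 Pa

244723.9


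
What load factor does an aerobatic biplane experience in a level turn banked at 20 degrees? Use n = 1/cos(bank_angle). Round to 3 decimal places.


Step 1: Convert 20 degrees to radians = 0.349066
Step 2: cos(20 deg) = 0.939693
Step 3: n = 1 / 0.939693 = 1.064

1.064


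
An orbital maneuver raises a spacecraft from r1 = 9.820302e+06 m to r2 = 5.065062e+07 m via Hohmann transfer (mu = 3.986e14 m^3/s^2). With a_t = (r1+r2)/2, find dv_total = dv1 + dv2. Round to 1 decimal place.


Step 1: Transfer semi-major axis a_t = (9.820302e+06 + 5.065062e+07) / 2 = 3.023546e+07 m
Step 2: v1 (circular at r1) = sqrt(mu/r1) = 6370.98 m/s
Step 3: v_t1 = sqrt(mu*(2/r1 - 1/a_t)) = 8245.94 m/s
Step 4: dv1 = |8245.94 - 6370.98| = 1874.96 m/s
Step 5: v2 (circular at r2) = 2805.28 m/s, v_t2 = 1598.75 m/s
Step 6: dv2 = |2805.28 - 1598.75| = 1206.53 m/s
Step 7: Total delta-v = 1874.96 + 1206.53 = 3081.5 m/s

3081.5


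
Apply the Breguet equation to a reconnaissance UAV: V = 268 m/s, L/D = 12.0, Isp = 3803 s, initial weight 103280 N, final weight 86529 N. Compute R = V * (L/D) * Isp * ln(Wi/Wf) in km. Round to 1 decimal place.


Step 1: Coefficient = V * (L/D) * Isp = 268 * 12.0 * 3803 = 12230448.0 m
Step 2: Wi/Wf = 103280 / 86529 = 1.193588
Step 3: ln(1.193588) = 0.176964
Step 4: R = 12230448.0 * 0.176964 = 2164350.6 m = 2164.4 km

2164.4


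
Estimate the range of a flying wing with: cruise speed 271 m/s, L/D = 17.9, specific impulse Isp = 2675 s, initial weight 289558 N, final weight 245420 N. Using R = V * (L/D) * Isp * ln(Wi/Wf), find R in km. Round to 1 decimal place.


Step 1: Coefficient = V * (L/D) * Isp = 271 * 17.9 * 2675 = 12976157.5 m
Step 2: Wi/Wf = 289558 / 245420 = 1.179847
Step 3: ln(1.179847) = 0.165385
Step 4: R = 12976157.5 * 0.165385 = 2146056.5 m = 2146.1 km

2146.1


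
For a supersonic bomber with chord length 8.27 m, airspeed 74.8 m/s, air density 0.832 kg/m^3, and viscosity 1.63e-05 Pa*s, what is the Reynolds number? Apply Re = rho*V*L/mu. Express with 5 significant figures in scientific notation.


Step 1: Numerator = rho * V * L = 0.832 * 74.8 * 8.27 = 514.671872
Step 2: Re = 514.671872 / 1.63e-05
Step 3: Re = 3.1575e+07

3.1575e+07


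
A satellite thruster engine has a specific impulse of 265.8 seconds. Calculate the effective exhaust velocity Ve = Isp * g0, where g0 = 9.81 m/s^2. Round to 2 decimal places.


Step 1: Ve = Isp * g0 = 265.8 * 9.81
Step 2: Ve = 2607.50 m/s

2607.50


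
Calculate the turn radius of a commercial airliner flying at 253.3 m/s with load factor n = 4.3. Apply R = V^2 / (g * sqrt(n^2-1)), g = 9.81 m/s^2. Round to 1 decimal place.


Step 1: V^2 = 253.3^2 = 64160.89
Step 2: n^2 - 1 = 4.3^2 - 1 = 17.49
Step 3: sqrt(17.49) = 4.182105
Step 4: R = 64160.89 / (9.81 * 4.182105) = 1563.9 m

1563.9


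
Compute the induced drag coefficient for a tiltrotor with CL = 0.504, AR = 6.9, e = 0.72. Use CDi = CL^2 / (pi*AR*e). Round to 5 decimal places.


Step 1: CL^2 = 0.504^2 = 0.254016
Step 2: pi * AR * e = 3.14159 * 6.9 * 0.72 = 15.607432
Step 3: CDi = 0.254016 / 15.607432 = 0.01628

0.01628


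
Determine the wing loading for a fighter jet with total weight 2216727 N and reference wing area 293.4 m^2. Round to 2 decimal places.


Step 1: Wing loading = W / S = 2216727 / 293.4
Step 2: Wing loading = 7555.31 N/m^2

7555.31


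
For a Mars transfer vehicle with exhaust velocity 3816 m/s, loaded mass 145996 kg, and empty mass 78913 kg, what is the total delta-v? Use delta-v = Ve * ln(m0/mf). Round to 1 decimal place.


Step 1: Mass ratio m0/mf = 145996 / 78913 = 1.850088
Step 2: ln(1.850088) = 0.615233
Step 3: delta-v = 3816 * 0.615233 = 2347.7 m/s

2347.7


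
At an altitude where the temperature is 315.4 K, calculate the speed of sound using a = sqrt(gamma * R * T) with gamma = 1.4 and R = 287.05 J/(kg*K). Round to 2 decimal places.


Step 1: gamma * R * T = 1.4 * 287.05 * 315.4 = 126749.798
Step 2: a = sqrt(126749.798) = 356.02 m/s

356.02


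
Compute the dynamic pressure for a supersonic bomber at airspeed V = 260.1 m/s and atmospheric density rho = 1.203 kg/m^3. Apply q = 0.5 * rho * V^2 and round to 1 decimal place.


Step 1: V^2 = 260.1^2 = 67652.01
Step 2: q = 0.5 * 1.203 * 67652.01
Step 3: q = 40692.7 Pa

40692.7


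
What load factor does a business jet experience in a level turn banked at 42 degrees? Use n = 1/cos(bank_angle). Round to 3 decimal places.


Step 1: Convert 42 degrees to radians = 0.733038
Step 2: cos(42 deg) = 0.743145
Step 3: n = 1 / 0.743145 = 1.346

1.346


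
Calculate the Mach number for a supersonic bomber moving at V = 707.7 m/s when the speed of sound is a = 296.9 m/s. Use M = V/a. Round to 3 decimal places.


Step 1: M = V / a = 707.7 / 296.9
Step 2: M = 2.384

2.384


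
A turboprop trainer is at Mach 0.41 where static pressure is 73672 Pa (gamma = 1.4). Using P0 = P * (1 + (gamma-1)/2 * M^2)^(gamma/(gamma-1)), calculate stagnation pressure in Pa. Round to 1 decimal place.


Step 1: (gamma-1)/2 * M^2 = 0.2 * 0.1681 = 0.03362
Step 2: 1 + 0.03362 = 1.03362
Step 3: Exponent gamma/(gamma-1) = 3.5
Step 4: P0 = 73672 * 1.03362^3.5 = 82711.4 Pa

82711.4


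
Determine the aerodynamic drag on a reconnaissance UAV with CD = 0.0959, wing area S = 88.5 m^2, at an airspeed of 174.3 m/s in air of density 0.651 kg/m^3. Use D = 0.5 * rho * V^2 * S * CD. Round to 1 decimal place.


Step 1: Dynamic pressure q = 0.5 * 0.651 * 174.3^2 = 9888.8495 Pa
Step 2: Drag D = q * S * CD = 9888.8495 * 88.5 * 0.0959
Step 3: D = 83928.1 N

83928.1


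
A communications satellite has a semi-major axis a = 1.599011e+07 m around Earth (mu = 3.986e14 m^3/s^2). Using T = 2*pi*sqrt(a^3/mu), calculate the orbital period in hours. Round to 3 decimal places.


Step 1: a^3 / mu = 4.088409e+21 / 3.986e14 = 1.025692e+07
Step 2: sqrt(1.025692e+07) = 3202.643 s
Step 3: T = 2*pi * 3202.643 = 20122.8 s
Step 4: T in hours = 20122.8 / 3600 = 5.590 hours

5.590


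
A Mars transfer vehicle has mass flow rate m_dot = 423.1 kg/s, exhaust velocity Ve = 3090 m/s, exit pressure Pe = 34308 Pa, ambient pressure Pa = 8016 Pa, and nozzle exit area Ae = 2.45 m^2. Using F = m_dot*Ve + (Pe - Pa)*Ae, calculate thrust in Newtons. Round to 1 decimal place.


Step 1: Momentum thrust = m_dot * Ve = 423.1 * 3090 = 1307379.0 N
Step 2: Pressure thrust = (Pe - Pa) * Ae = (34308 - 8016) * 2.45 = 64415.40 N
Step 3: Total thrust F = 1307379.0 + 64415.40 = 1371794.4 N

1371794.4


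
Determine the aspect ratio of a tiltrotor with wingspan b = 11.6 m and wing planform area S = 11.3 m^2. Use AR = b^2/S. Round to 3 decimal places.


Step 1: b^2 = 11.6^2 = 134.56
Step 2: AR = 134.56 / 11.3 = 11.908

11.908


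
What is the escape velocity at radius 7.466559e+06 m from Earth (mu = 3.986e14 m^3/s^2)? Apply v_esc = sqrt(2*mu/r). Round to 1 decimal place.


Step 1: 2*mu/r = 2 * 3.986e14 / 7.466559e+06 = 106769396.7194
Step 2: v_esc = sqrt(106769396.7194) = 10332.9 m/s

10332.9


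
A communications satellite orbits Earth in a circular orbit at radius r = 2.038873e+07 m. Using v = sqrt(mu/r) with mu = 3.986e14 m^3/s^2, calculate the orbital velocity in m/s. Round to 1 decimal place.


Step 1: mu / r = 3.986e14 / 2.038873e+07 = 19550016.1118
Step 2: v = sqrt(19550016.1118) = 4421.5 m/s

4421.5


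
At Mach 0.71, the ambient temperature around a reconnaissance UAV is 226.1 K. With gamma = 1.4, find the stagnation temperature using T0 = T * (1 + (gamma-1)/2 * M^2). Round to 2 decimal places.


Step 1: (gamma-1)/2 = 0.2
Step 2: M^2 = 0.5041
Step 3: 1 + 0.2 * 0.5041 = 1.10082
Step 4: T0 = 226.1 * 1.10082 = 248.90 K

248.90


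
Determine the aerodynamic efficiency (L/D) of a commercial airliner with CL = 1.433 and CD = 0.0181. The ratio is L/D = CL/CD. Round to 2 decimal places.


Step 1: L/D = CL / CD = 1.433 / 0.0181
Step 2: L/D = 79.17

79.17


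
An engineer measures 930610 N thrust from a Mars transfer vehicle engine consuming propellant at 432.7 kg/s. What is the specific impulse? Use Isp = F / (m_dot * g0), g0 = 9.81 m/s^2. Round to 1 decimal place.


Step 1: m_dot * g0 = 432.7 * 9.81 = 4244.79
Step 2: Isp = 930610 / 4244.79 = 219.2 s

219.2


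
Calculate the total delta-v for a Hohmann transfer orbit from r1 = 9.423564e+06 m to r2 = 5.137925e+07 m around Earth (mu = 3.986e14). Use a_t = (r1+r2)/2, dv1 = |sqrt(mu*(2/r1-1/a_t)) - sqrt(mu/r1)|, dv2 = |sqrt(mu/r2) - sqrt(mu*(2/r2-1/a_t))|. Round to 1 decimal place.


Step 1: Transfer semi-major axis a_t = (9.423564e+06 + 5.137925e+07) / 2 = 3.040141e+07 m
Step 2: v1 (circular at r1) = sqrt(mu/r1) = 6503.71 m/s
Step 3: v_t1 = sqrt(mu*(2/r1 - 1/a_t)) = 8454.89 m/s
Step 4: dv1 = |8454.89 - 6503.71| = 1951.18 m/s
Step 5: v2 (circular at r2) = 2785.32 m/s, v_t2 = 1550.73 m/s
Step 6: dv2 = |2785.32 - 1550.73| = 1234.59 m/s
Step 7: Total delta-v = 1951.18 + 1234.59 = 3185.8 m/s

3185.8


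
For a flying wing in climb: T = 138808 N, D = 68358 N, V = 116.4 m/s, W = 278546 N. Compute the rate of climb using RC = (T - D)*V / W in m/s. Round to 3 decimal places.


Step 1: Excess thrust = T - D = 138808 - 68358 = 70450 N
Step 2: Excess power = 70450 * 116.4 = 8200380.0 W
Step 3: RC = 8200380.0 / 278546 = 29.440 m/s

29.440


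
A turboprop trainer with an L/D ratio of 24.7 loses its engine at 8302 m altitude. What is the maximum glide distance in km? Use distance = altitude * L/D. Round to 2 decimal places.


Step 1: Glide distance = altitude * L/D = 8302 * 24.7 = 205059.4 m
Step 2: Convert to km: 205059.4 / 1000 = 205.06 km

205.06


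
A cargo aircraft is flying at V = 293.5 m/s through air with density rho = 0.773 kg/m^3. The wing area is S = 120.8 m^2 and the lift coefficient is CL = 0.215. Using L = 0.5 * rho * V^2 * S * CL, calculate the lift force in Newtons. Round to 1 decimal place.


Step 1: Calculate dynamic pressure q = 0.5 * 0.773 * 293.5^2 = 0.5 * 0.773 * 86142.25 = 33293.9796 Pa
Step 2: Multiply by wing area and lift coefficient: L = 33293.9796 * 120.8 * 0.215
Step 3: L = 4021912.7387 * 0.215 = 864711.2 N

864711.2


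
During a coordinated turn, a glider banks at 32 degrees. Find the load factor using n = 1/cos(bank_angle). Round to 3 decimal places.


Step 1: Convert 32 degrees to radians = 0.558505
Step 2: cos(32 deg) = 0.848048
Step 3: n = 1 / 0.848048 = 1.179

1.179


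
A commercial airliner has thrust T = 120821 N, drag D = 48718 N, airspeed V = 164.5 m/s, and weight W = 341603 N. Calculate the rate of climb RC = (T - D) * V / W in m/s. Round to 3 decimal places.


Step 1: Excess thrust = T - D = 120821 - 48718 = 72103 N
Step 2: Excess power = 72103 * 164.5 = 11860943.5 W
Step 3: RC = 11860943.5 / 341603 = 34.721 m/s

34.721


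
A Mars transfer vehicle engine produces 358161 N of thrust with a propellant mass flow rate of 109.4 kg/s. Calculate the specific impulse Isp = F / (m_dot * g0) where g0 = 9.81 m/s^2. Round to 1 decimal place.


Step 1: m_dot * g0 = 109.4 * 9.81 = 1073.21
Step 2: Isp = 358161 / 1073.21 = 333.7 s

333.7


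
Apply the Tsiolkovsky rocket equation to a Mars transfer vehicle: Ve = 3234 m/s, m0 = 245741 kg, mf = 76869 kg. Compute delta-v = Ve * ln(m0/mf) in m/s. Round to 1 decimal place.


Step 1: Mass ratio m0/mf = 245741 / 76869 = 3.19688
Step 2: ln(3.19688) = 1.162175
Step 3: delta-v = 3234 * 1.162175 = 3758.5 m/s

3758.5


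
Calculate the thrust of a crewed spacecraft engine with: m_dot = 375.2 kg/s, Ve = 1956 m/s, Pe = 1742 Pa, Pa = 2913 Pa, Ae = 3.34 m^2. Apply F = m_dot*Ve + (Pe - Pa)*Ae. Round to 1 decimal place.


Step 1: Momentum thrust = m_dot * Ve = 375.2 * 1956 = 733891.2 N
Step 2: Pressure thrust = (Pe - Pa) * Ae = (1742 - 2913) * 3.34 = -3911.14 N
Step 3: Total thrust F = 733891.2 + -3911.14 = 729980.1 N

729980.1


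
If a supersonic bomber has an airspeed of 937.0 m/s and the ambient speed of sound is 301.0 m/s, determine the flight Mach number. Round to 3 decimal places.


Step 1: M = V / a = 937.0 / 301.0
Step 2: M = 3.113

3.113


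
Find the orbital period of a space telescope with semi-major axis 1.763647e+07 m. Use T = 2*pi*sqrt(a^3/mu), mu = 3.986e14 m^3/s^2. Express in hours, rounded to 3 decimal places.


Step 1: a^3 / mu = 5.485737e+21 / 3.986e14 = 1.376251e+07
Step 2: sqrt(1.376251e+07) = 3709.7859 s
Step 3: T = 2*pi * 3709.7859 = 23309.27 s
Step 4: T in hours = 23309.27 / 3600 = 6.475 hours

6.475


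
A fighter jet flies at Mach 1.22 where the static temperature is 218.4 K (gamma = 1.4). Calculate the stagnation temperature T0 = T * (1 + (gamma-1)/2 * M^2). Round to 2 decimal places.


Step 1: (gamma-1)/2 = 0.2
Step 2: M^2 = 1.4884
Step 3: 1 + 0.2 * 1.4884 = 1.29768
Step 4: T0 = 218.4 * 1.29768 = 283.41 K

283.41


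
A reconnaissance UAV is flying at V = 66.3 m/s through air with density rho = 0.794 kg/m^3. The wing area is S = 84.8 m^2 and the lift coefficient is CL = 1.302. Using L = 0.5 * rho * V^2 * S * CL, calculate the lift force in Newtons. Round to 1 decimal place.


Step 1: Calculate dynamic pressure q = 0.5 * 0.794 * 66.3^2 = 0.5 * 0.794 * 4395.69 = 1745.0889 Pa
Step 2: Multiply by wing area and lift coefficient: L = 1745.0889 * 84.8 * 1.302
Step 3: L = 147983.5413 * 1.302 = 192674.6 N

192674.6


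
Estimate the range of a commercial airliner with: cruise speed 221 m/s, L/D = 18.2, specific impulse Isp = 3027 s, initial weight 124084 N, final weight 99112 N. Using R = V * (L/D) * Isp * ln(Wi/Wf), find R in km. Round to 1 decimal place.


Step 1: Coefficient = V * (L/D) * Isp = 221 * 18.2 * 3027 = 12175199.4 m
Step 2: Wi/Wf = 124084 / 99112 = 1.251957
Step 3: ln(1.251957) = 0.224708
Step 4: R = 12175199.4 * 0.224708 = 2735867.5 m = 2735.9 km

2735.9


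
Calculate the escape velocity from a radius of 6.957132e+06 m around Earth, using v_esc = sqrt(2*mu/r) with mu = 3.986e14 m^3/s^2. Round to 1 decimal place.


Step 1: 2*mu/r = 2 * 3.986e14 / 6.957132e+06 = 114587447.8161
Step 2: v_esc = sqrt(114587447.8161) = 10704.6 m/s

10704.6


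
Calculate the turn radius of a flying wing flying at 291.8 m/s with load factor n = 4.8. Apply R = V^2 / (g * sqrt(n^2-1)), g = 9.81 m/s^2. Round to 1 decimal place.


Step 1: V^2 = 291.8^2 = 85147.24
Step 2: n^2 - 1 = 4.8^2 - 1 = 22.04
Step 3: sqrt(22.04) = 4.694678
Step 4: R = 85147.24 / (9.81 * 4.694678) = 1848.8 m

1848.8


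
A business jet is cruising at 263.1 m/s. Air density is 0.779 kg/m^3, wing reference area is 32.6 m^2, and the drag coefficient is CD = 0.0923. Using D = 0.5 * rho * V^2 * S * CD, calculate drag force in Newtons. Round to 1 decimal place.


Step 1: Dynamic pressure q = 0.5 * 0.779 * 263.1^2 = 26961.8171 Pa
Step 2: Drag D = q * S * CD = 26961.8171 * 32.6 * 0.0923
Step 3: D = 81127.6 N

81127.6


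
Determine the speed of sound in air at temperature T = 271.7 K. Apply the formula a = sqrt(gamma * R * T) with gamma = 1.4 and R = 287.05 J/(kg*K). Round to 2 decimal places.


Step 1: gamma * R * T = 1.4 * 287.05 * 271.7 = 109188.079
Step 2: a = sqrt(109188.079) = 330.44 m/s

330.44


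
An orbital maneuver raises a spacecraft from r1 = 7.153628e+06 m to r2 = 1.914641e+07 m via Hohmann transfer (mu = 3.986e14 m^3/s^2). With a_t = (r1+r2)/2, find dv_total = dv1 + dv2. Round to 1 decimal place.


Step 1: Transfer semi-major axis a_t = (7.153628e+06 + 1.914641e+07) / 2 = 1.315002e+07 m
Step 2: v1 (circular at r1) = sqrt(mu/r1) = 7464.58 m/s
Step 3: v_t1 = sqrt(mu*(2/r1 - 1/a_t)) = 9007.12 m/s
Step 4: dv1 = |9007.12 - 7464.58| = 1542.54 m/s
Step 5: v2 (circular at r2) = 4562.73 m/s, v_t2 = 3365.31 m/s
Step 6: dv2 = |4562.73 - 3365.31| = 1197.42 m/s
Step 7: Total delta-v = 1542.54 + 1197.42 = 2740.0 m/s

2740.0


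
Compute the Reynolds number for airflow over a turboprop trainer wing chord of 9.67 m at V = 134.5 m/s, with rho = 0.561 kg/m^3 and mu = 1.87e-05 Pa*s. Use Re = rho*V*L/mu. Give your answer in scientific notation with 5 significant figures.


Step 1: Numerator = rho * V * L = 0.561 * 134.5 * 9.67 = 729.645015
Step 2: Re = 729.645015 / 1.87e-05
Step 3: Re = 3.9018e+07

3.9018e+07


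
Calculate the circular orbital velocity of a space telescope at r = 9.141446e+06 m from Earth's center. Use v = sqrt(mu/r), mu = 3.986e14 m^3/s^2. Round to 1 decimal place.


Step 1: mu / r = 3.986e14 / 9.141446e+06 = 43603604.9439
Step 2: v = sqrt(43603604.9439) = 6603.3 m/s

6603.3


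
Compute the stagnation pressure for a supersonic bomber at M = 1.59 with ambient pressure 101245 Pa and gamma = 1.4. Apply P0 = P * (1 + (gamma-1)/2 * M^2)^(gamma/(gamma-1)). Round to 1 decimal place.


Step 1: (gamma-1)/2 * M^2 = 0.2 * 2.5281 = 0.50562
Step 2: 1 + 0.50562 = 1.50562
Step 3: Exponent gamma/(gamma-1) = 3.5
Step 4: P0 = 101245 * 1.50562^3.5 = 424011.3 Pa

424011.3


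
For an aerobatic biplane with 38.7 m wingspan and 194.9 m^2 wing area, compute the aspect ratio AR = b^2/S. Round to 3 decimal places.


Step 1: b^2 = 38.7^2 = 1497.69
Step 2: AR = 1497.69 / 194.9 = 7.684

7.684


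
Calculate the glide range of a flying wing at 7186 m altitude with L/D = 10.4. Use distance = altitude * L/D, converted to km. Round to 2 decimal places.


Step 1: Glide distance = altitude * L/D = 7186 * 10.4 = 74734.4 m
Step 2: Convert to km: 74734.4 / 1000 = 74.73 km

74.73


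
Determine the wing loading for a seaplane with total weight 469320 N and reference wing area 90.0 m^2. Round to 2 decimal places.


Step 1: Wing loading = W / S = 469320 / 90.0
Step 2: Wing loading = 5214.67 N/m^2

5214.67


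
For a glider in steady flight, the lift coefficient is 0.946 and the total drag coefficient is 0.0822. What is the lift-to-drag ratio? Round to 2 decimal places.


Step 1: L/D = CL / CD = 0.946 / 0.0822
Step 2: L/D = 11.51

11.51


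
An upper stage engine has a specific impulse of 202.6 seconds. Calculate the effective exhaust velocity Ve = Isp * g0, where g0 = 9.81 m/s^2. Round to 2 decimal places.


Step 1: Ve = Isp * g0 = 202.6 * 9.81
Step 2: Ve = 1987.51 m/s

1987.51


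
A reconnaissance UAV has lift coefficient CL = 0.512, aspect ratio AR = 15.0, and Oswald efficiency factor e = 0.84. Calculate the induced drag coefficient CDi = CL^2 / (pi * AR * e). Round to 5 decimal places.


Step 1: CL^2 = 0.512^2 = 0.262144
Step 2: pi * AR * e = 3.14159 * 15.0 * 0.84 = 39.584067
Step 3: CDi = 0.262144 / 39.584067 = 0.00662

0.00662


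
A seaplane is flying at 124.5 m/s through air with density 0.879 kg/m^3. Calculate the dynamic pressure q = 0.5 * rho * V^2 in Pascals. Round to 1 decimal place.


Step 1: V^2 = 124.5^2 = 15500.25
Step 2: q = 0.5 * 0.879 * 15500.25
Step 3: q = 6812.4 Pa

6812.4


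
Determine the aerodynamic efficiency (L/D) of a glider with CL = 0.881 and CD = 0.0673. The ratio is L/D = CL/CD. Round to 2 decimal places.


Step 1: L/D = CL / CD = 0.881 / 0.0673
Step 2: L/D = 13.09

13.09


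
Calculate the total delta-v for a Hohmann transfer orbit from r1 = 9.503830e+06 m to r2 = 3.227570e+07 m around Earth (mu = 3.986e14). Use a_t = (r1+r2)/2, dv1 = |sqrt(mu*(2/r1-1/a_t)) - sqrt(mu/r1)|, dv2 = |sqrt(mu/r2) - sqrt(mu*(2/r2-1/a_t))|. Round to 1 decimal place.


Step 1: Transfer semi-major axis a_t = (9.503830e+06 + 3.227570e+07) / 2 = 2.088976e+07 m
Step 2: v1 (circular at r1) = sqrt(mu/r1) = 6476.19 m/s
Step 3: v_t1 = sqrt(mu*(2/r1 - 1/a_t)) = 8049.9 m/s
Step 4: dv1 = |8049.9 - 6476.19| = 1573.71 m/s
Step 5: v2 (circular at r2) = 3514.24 m/s, v_t2 = 2370.35 m/s
Step 6: dv2 = |3514.24 - 2370.35| = 1143.88 m/s
Step 7: Total delta-v = 1573.71 + 1143.88 = 2717.6 m/s

2717.6


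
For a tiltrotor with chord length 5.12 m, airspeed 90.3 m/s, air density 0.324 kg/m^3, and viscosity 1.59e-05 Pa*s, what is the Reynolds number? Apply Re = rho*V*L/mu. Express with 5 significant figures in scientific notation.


Step 1: Numerator = rho * V * L = 0.324 * 90.3 * 5.12 = 149.796864
Step 2: Re = 149.796864 / 1.59e-05
Step 3: Re = 9.4212e+06

9.4212e+06


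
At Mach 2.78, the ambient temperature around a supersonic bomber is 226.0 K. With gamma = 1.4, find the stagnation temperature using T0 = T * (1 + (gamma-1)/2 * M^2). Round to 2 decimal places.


Step 1: (gamma-1)/2 = 0.2
Step 2: M^2 = 7.7284
Step 3: 1 + 0.2 * 7.7284 = 2.54568
Step 4: T0 = 226.0 * 2.54568 = 575.32 K

575.32


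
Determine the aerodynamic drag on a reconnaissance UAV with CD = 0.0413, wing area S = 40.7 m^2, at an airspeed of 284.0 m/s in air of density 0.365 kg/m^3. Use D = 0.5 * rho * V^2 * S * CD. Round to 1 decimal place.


Step 1: Dynamic pressure q = 0.5 * 0.365 * 284.0^2 = 14719.72 Pa
Step 2: Drag D = q * S * CD = 14719.72 * 40.7 * 0.0413
Step 3: D = 24742.5 N

24742.5


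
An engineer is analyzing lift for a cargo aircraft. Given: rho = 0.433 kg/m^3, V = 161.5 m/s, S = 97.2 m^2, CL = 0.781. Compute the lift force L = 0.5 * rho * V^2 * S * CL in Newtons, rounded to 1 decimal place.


Step 1: Calculate dynamic pressure q = 0.5 * 0.433 * 161.5^2 = 0.5 * 0.433 * 26082.25 = 5646.8071 Pa
Step 2: Multiply by wing area and lift coefficient: L = 5646.8071 * 97.2 * 0.781
Step 3: L = 548869.6525 * 0.781 = 428667.2 N

428667.2


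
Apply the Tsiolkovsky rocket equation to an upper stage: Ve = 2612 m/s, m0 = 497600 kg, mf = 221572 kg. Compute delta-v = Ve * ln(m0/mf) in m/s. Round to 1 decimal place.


Step 1: Mass ratio m0/mf = 497600 / 221572 = 2.245771
Step 2: ln(2.245771) = 0.809049
Step 3: delta-v = 2612 * 0.809049 = 2113.2 m/s

2113.2


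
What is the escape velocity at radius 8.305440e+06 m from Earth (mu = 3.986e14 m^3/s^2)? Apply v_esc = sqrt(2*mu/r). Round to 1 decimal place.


Step 1: 2*mu/r = 2 * 3.986e14 / 8.305440e+06 = 95985281.9357
Step 2: v_esc = sqrt(95985281.9357) = 9797.2 m/s

9797.2


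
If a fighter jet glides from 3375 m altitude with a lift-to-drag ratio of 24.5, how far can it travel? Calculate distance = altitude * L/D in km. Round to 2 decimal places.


Step 1: Glide distance = altitude * L/D = 3375 * 24.5 = 82687.5 m
Step 2: Convert to km: 82687.5 / 1000 = 82.69 km

82.69


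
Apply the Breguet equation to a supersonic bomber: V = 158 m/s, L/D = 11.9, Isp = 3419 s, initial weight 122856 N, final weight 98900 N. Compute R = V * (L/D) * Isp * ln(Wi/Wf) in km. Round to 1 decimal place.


Step 1: Coefficient = V * (L/D) * Isp = 158 * 11.9 * 3419 = 6428403.8 m
Step 2: Wi/Wf = 122856 / 98900 = 1.242224
Step 3: ln(1.242224) = 0.216904
Step 4: R = 6428403.8 * 0.216904 = 1394344.6 m = 1394.3 km

1394.3


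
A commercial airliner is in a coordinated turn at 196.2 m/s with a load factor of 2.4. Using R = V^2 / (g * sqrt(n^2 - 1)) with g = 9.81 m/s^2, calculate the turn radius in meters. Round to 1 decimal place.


Step 1: V^2 = 196.2^2 = 38494.44
Step 2: n^2 - 1 = 2.4^2 - 1 = 4.76
Step 3: sqrt(4.76) = 2.181742
Step 4: R = 38494.44 / (9.81 * 2.181742) = 1798.6 m

1798.6


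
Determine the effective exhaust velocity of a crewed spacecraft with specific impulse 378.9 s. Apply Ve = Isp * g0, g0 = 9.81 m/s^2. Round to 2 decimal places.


Step 1: Ve = Isp * g0 = 378.9 * 9.81
Step 2: Ve = 3717.01 m/s

3717.01


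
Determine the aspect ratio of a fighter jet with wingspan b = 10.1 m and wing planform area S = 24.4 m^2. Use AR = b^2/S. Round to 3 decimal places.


Step 1: b^2 = 10.1^2 = 102.01
Step 2: AR = 102.01 / 24.4 = 4.181

4.181


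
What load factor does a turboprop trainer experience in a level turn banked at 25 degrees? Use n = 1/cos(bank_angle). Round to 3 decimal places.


Step 1: Convert 25 degrees to radians = 0.436332
Step 2: cos(25 deg) = 0.906308
Step 3: n = 1 / 0.906308 = 1.103

1.103


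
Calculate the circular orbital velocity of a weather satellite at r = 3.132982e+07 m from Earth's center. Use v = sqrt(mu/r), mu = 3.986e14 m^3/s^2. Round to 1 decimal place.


Step 1: mu / r = 3.986e14 / 3.132982e+07 = 12722703.1627
Step 2: v = sqrt(12722703.1627) = 3566.9 m/s

3566.9


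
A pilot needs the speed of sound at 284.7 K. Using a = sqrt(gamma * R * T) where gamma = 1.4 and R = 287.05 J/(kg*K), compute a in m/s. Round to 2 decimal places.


Step 1: gamma * R * T = 1.4 * 287.05 * 284.7 = 114412.389
Step 2: a = sqrt(114412.389) = 338.25 m/s

338.25


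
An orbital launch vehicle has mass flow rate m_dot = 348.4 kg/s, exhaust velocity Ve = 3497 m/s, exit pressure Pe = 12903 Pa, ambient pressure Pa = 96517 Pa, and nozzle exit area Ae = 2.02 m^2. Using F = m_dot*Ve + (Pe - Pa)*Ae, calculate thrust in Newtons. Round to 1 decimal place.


Step 1: Momentum thrust = m_dot * Ve = 348.4 * 3497 = 1218354.8 N
Step 2: Pressure thrust = (Pe - Pa) * Ae = (12903 - 96517) * 2.02 = -168900.28 N
Step 3: Total thrust F = 1218354.8 + -168900.28 = 1049454.5 N

1049454.5


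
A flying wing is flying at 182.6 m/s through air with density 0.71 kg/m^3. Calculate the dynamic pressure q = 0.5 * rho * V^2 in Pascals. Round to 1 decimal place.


Step 1: V^2 = 182.6^2 = 33342.76
Step 2: q = 0.5 * 0.71 * 33342.76
Step 3: q = 11836.7 Pa

11836.7


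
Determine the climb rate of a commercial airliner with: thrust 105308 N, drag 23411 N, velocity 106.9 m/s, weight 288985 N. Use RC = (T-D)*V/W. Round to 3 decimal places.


Step 1: Excess thrust = T - D = 105308 - 23411 = 81897 N
Step 2: Excess power = 81897 * 106.9 = 8754789.3 W
Step 3: RC = 8754789.3 / 288985 = 30.295 m/s

30.295


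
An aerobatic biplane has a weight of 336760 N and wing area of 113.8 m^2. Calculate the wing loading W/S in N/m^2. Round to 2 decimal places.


Step 1: Wing loading = W / S = 336760 / 113.8
Step 2: Wing loading = 2959.23 N/m^2

2959.23


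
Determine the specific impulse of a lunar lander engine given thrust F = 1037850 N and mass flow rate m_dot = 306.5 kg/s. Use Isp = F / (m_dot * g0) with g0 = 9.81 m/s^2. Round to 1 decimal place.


Step 1: m_dot * g0 = 306.5 * 9.81 = 3006.77
Step 2: Isp = 1037850 / 3006.77 = 345.2 s

345.2


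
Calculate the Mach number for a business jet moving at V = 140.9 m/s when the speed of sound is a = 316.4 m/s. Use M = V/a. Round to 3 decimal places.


Step 1: M = V / a = 140.9 / 316.4
Step 2: M = 0.445

0.445


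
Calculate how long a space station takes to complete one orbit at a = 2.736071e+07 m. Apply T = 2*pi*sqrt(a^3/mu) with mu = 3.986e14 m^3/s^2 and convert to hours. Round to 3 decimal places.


Step 1: a^3 / mu = 2.048246e+22 / 3.986e14 = 5.138600e+07
Step 2: sqrt(5.138600e+07) = 7168.4027 s
Step 3: T = 2*pi * 7168.4027 = 45040.4 s
Step 4: T in hours = 45040.4 / 3600 = 12.511 hours

12.511


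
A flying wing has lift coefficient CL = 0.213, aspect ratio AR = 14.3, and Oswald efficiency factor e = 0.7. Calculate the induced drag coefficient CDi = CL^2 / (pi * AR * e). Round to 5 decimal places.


Step 1: CL^2 = 0.213^2 = 0.045369
Step 2: pi * AR * e = 3.14159 * 14.3 * 0.7 = 31.447342
Step 3: CDi = 0.045369 / 31.447342 = 0.00144

0.00144


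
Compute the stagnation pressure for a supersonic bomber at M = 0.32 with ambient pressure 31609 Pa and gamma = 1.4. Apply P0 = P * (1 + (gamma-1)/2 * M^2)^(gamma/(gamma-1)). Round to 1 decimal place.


Step 1: (gamma-1)/2 * M^2 = 0.2 * 0.1024 = 0.02048
Step 2: 1 + 0.02048 = 1.02048
Step 3: Exponent gamma/(gamma-1) = 3.5
Step 4: P0 = 31609 * 1.02048^3.5 = 33933.3 Pa

33933.3


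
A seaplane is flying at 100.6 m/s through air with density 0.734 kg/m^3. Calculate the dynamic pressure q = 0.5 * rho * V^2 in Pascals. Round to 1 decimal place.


Step 1: V^2 = 100.6^2 = 10120.36
Step 2: q = 0.5 * 0.734 * 10120.36
Step 3: q = 3714.2 Pa

3714.2


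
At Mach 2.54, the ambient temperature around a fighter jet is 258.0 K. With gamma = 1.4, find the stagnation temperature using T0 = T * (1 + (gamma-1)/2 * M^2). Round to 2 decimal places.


Step 1: (gamma-1)/2 = 0.2
Step 2: M^2 = 6.4516
Step 3: 1 + 0.2 * 6.4516 = 2.29032
Step 4: T0 = 258.0 * 2.29032 = 590.90 K

590.90


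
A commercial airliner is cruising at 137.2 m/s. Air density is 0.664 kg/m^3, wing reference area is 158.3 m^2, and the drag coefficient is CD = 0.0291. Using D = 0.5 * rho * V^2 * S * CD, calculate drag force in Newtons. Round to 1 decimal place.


Step 1: Dynamic pressure q = 0.5 * 0.664 * 137.2^2 = 6249.5149 Pa
Step 2: Drag D = q * S * CD = 6249.5149 * 158.3 * 0.0291
Step 3: D = 28788.6 N

28788.6


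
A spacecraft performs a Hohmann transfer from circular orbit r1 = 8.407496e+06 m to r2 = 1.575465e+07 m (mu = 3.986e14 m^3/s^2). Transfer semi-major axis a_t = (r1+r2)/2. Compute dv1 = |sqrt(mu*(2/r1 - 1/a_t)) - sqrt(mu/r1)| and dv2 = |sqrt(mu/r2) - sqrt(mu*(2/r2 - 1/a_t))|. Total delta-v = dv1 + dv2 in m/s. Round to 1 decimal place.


Step 1: Transfer semi-major axis a_t = (8.407496e+06 + 1.575465e+07) / 2 = 1.208107e+07 m
Step 2: v1 (circular at r1) = sqrt(mu/r1) = 6885.5 m/s
Step 3: v_t1 = sqrt(mu*(2/r1 - 1/a_t)) = 7862.98 m/s
Step 4: dv1 = |7862.98 - 6885.5| = 977.48 m/s
Step 5: v2 (circular at r2) = 5029.96 m/s, v_t2 = 4196.09 m/s
Step 6: dv2 = |5029.96 - 4196.09| = 833.87 m/s
Step 7: Total delta-v = 977.48 + 833.87 = 1811.3 m/s

1811.3


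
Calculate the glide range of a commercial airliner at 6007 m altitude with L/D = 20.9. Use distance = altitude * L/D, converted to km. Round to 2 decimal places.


Step 1: Glide distance = altitude * L/D = 6007 * 20.9 = 125546.3 m
Step 2: Convert to km: 125546.3 / 1000 = 125.55 km

125.55


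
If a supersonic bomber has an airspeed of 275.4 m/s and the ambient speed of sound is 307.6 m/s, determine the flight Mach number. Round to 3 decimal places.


Step 1: M = V / a = 275.4 / 307.6
Step 2: M = 0.895

0.895


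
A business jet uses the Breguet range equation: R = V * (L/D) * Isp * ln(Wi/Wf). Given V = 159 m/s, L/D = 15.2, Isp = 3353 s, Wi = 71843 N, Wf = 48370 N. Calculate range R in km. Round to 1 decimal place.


Step 1: Coefficient = V * (L/D) * Isp = 159 * 15.2 * 3353 = 8103530.4 m
Step 2: Wi/Wf = 71843 / 48370 = 1.48528
Step 3: ln(1.48528) = 0.395603
Step 4: R = 8103530.4 * 0.395603 = 3205784.1 m = 3205.8 km

3205.8


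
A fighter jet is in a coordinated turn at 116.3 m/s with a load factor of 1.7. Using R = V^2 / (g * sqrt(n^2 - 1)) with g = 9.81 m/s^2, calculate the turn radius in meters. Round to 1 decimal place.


Step 1: V^2 = 116.3^2 = 13525.69
Step 2: n^2 - 1 = 1.7^2 - 1 = 1.89
Step 3: sqrt(1.89) = 1.374773
Step 4: R = 13525.69 / (9.81 * 1.374773) = 1002.9 m

1002.9


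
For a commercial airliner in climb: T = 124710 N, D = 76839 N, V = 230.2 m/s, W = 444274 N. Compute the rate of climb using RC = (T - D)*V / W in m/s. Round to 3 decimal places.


Step 1: Excess thrust = T - D = 124710 - 76839 = 47871 N
Step 2: Excess power = 47871 * 230.2 = 11019904.2 W
Step 3: RC = 11019904.2 / 444274 = 24.804 m/s

24.804


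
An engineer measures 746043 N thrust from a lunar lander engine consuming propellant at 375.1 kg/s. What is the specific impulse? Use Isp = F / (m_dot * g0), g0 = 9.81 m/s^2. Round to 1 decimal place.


Step 1: m_dot * g0 = 375.1 * 9.81 = 3679.73
Step 2: Isp = 746043 / 3679.73 = 202.7 s

202.7


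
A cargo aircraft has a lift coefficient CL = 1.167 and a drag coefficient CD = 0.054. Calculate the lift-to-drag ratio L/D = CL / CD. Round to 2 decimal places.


Step 1: L/D = CL / CD = 1.167 / 0.054
Step 2: L/D = 21.61

21.61


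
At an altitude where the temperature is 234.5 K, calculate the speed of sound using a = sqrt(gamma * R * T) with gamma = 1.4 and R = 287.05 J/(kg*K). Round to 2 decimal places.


Step 1: gamma * R * T = 1.4 * 287.05 * 234.5 = 94238.515
Step 2: a = sqrt(94238.515) = 306.98 m/s

306.98


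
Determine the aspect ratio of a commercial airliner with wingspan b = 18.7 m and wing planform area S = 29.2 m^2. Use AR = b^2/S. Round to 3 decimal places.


Step 1: b^2 = 18.7^2 = 349.69
Step 2: AR = 349.69 / 29.2 = 11.976

11.976


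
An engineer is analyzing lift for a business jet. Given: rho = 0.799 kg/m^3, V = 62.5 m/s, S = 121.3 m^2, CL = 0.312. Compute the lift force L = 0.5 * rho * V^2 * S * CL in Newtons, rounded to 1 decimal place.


Step 1: Calculate dynamic pressure q = 0.5 * 0.799 * 62.5^2 = 0.5 * 0.799 * 3906.25 = 1560.5469 Pa
Step 2: Multiply by wing area and lift coefficient: L = 1560.5469 * 121.3 * 0.312
Step 3: L = 189294.3359 * 0.312 = 59059.8 N

59059.8


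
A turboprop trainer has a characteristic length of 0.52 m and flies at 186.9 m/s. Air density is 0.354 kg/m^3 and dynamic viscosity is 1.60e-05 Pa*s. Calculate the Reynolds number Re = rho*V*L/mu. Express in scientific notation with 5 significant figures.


Step 1: Numerator = rho * V * L = 0.354 * 186.9 * 0.52 = 34.404552
Step 2: Re = 34.404552 / 1.60e-05
Step 3: Re = 2.1503e+06

2.1503e+06


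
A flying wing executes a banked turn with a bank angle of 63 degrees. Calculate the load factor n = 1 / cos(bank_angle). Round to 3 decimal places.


Step 1: Convert 63 degrees to radians = 1.099557
Step 2: cos(63 deg) = 0.45399
Step 3: n = 1 / 0.45399 = 2.203

2.203


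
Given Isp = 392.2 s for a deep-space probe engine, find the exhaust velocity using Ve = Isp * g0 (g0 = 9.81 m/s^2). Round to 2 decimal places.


Step 1: Ve = Isp * g0 = 392.2 * 9.81
Step 2: Ve = 3847.48 m/s

3847.48


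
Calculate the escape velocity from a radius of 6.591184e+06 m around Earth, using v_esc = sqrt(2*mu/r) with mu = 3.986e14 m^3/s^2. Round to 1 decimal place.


Step 1: 2*mu/r = 2 * 3.986e14 / 6.591184e+06 = 120949437.9159
Step 2: v_esc = sqrt(120949437.9159) = 10997.7 m/s

10997.7


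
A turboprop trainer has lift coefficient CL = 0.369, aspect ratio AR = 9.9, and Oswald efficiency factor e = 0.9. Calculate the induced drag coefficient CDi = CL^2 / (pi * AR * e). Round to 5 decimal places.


Step 1: CL^2 = 0.369^2 = 0.136161
Step 2: pi * AR * e = 3.14159 * 9.9 * 0.9 = 27.991591
Step 3: CDi = 0.136161 / 27.991591 = 0.00486

0.00486


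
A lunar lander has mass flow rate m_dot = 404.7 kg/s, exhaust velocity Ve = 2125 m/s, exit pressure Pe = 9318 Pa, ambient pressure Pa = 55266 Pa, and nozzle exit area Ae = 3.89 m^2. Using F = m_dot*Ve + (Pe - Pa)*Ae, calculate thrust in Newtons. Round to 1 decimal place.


Step 1: Momentum thrust = m_dot * Ve = 404.7 * 2125 = 859987.5 N
Step 2: Pressure thrust = (Pe - Pa) * Ae = (9318 - 55266) * 3.89 = -178737.72 N
Step 3: Total thrust F = 859987.5 + -178737.72 = 681249.8 N

681249.8


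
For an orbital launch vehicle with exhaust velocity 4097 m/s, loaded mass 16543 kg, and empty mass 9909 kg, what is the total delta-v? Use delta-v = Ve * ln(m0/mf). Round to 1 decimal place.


Step 1: Mass ratio m0/mf = 16543 / 9909 = 1.669492
Step 2: ln(1.669492) = 0.51252
Step 3: delta-v = 4097 * 0.51252 = 2099.8 m/s

2099.8


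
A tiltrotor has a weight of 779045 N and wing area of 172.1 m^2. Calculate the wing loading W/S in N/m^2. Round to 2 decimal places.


Step 1: Wing loading = W / S = 779045 / 172.1
Step 2: Wing loading = 4526.70 N/m^2

4526.70


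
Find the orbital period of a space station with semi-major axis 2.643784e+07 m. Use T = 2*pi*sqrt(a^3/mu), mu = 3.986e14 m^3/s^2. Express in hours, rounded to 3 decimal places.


Step 1: a^3 / mu = 1.847898e+22 / 3.986e14 = 4.635970e+07
Step 2: sqrt(4.635970e+07) = 6808.7958 s
Step 3: T = 2*pi * 6808.7958 = 42780.93 s
Step 4: T in hours = 42780.93 / 3600 = 11.884 hours

11.884


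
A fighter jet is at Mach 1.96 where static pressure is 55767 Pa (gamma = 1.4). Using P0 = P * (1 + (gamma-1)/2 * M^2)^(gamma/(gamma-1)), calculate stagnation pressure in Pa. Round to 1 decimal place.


Step 1: (gamma-1)/2 * M^2 = 0.2 * 3.8416 = 0.76832
Step 2: 1 + 0.76832 = 1.76832
Step 3: Exponent gamma/(gamma-1) = 3.5
Step 4: P0 = 55767 * 1.76832^3.5 = 410053.3 Pa

410053.3


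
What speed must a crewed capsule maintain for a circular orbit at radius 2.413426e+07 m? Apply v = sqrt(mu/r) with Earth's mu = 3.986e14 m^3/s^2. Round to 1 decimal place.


Step 1: mu / r = 3.986e14 / 2.413426e+07 = 16515940.41
Step 2: v = sqrt(16515940.41) = 4064.0 m/s

4064.0


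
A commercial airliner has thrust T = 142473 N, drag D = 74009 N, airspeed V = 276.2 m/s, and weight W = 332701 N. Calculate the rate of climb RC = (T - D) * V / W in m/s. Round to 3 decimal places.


Step 1: Excess thrust = T - D = 142473 - 74009 = 68464 N
Step 2: Excess power = 68464 * 276.2 = 18909756.8 W
Step 3: RC = 18909756.8 / 332701 = 56.837 m/s

56.837


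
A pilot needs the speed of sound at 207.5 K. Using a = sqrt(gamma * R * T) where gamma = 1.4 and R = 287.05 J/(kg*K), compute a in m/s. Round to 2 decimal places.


Step 1: gamma * R * T = 1.4 * 287.05 * 207.5 = 83388.025
Step 2: a = sqrt(83388.025) = 288.77 m/s

288.77


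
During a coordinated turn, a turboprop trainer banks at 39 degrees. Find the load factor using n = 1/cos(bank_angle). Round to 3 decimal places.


Step 1: Convert 39 degrees to radians = 0.680678
Step 2: cos(39 deg) = 0.777146
Step 3: n = 1 / 0.777146 = 1.287

1.287


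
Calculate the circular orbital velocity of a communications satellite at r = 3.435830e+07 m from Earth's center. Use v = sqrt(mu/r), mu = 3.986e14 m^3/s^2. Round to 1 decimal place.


Step 1: mu / r = 3.986e14 / 3.435830e+07 = 11601272.4727
Step 2: v = sqrt(11601272.4727) = 3406.1 m/s

3406.1


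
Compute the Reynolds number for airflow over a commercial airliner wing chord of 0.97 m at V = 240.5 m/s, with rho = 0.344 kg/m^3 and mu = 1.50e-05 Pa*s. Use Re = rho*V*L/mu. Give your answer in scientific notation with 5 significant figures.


Step 1: Numerator = rho * V * L = 0.344 * 240.5 * 0.97 = 80.25004
Step 2: Re = 80.25004 / 1.50e-05
Step 3: Re = 5.3500e+06

5.3500e+06


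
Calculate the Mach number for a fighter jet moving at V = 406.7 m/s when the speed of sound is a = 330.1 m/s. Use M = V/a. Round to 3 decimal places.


Step 1: M = V / a = 406.7 / 330.1
Step 2: M = 1.232

1.232


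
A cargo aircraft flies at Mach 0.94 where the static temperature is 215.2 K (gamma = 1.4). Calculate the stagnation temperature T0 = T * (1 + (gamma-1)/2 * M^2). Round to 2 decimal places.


Step 1: (gamma-1)/2 = 0.2
Step 2: M^2 = 0.8836
Step 3: 1 + 0.2 * 0.8836 = 1.17672
Step 4: T0 = 215.2 * 1.17672 = 253.23 K

253.23


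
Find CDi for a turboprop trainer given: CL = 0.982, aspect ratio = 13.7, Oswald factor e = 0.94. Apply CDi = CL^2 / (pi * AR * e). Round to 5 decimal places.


Step 1: CL^2 = 0.982^2 = 0.964324
Step 2: pi * AR * e = 3.14159 * 13.7 * 0.94 = 40.45743
Step 3: CDi = 0.964324 / 40.45743 = 0.02384

0.02384


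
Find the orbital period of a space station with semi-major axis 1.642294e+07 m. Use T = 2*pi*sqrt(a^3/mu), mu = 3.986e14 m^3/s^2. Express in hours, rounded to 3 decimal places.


Step 1: a^3 / mu = 4.429480e+21 / 3.986e14 = 1.111259e+07
Step 2: sqrt(1.111259e+07) = 3333.5557 s
Step 3: T = 2*pi * 3333.5557 = 20945.35 s
Step 4: T in hours = 20945.35 / 3600 = 5.818 hours

5.818


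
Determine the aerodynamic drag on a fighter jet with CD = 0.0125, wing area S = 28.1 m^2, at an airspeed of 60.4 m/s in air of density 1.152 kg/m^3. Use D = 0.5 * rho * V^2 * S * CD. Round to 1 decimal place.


Step 1: Dynamic pressure q = 0.5 * 1.152 * 60.4^2 = 2101.3402 Pa
Step 2: Drag D = q * S * CD = 2101.3402 * 28.1 * 0.0125
Step 3: D = 738.1 N

738.1
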